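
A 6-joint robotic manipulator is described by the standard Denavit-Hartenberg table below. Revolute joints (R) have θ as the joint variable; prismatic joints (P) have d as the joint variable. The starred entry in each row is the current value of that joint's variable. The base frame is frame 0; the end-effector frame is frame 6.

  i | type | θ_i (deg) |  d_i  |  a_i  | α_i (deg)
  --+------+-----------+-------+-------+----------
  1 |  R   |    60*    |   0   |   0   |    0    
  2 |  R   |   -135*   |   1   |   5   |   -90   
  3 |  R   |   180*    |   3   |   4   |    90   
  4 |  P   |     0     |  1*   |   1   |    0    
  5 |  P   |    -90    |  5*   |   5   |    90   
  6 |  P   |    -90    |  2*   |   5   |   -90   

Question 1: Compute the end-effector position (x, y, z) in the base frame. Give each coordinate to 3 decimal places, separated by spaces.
after link 1: o_1 = (0.0000, 0.0000, 0.0000)
after link 2: o_2 = (1.2941, -4.8296, 1.0000)
after link 3: o_3 = (3.1566, -0.1895, 1.0000)
after link 4: o_4 = (2.8978, 0.7765, -0.0000)
after link 5: o_5 = (-1.9319, -0.5176, -5.0000)
after link 6: o_6 = (-1.4142, -2.4495, -0.0000)

-1.414 -2.449 -0.000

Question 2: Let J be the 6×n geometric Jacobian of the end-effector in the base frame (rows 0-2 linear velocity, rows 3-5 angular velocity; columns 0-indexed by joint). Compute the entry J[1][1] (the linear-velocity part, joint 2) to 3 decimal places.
axis z_1 = (0.0000,0.0000,1.0000); lever o_n−o_1 = (-1.4142,-2.4495,-0.0000)
cross product → J_v[:, 1] = (2.4495,-1.4142,0.0000)
J_ω[:, 1] = z_1
entry J[1][1] = -1.4142

-1.414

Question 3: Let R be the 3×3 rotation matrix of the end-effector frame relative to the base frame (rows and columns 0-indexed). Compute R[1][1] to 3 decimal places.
End-effector y-axis (col 1 of R) = (-0.2588,0.9659,-0.0000)
R[1][1] = 0.9659

0.966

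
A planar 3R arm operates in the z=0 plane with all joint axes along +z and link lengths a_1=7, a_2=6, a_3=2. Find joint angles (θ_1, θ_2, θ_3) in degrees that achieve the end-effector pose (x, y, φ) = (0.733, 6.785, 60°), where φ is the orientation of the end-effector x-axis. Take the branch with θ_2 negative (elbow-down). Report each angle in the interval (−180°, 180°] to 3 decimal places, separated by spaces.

wrist centre = target − a_3·(cos φ, sin φ) = (-0.2670, 5.0529)
cos θ_2 = (25.6036−7²−6²)/(2·7·6) = -0.7071; θ_2 = -134.9995° (elbow-down)
β = atan2(5.0529,-0.2670) = 93.0247°; ψ = atan2(-4.2427,2.7574) = -56.9794°
θ_1 = β − ψ = 150.0041°
θ_3 = φ − θ_1 − θ_2 = 44.9954° (wrapped to (-180°,180°])

150.004 -134.999 44.995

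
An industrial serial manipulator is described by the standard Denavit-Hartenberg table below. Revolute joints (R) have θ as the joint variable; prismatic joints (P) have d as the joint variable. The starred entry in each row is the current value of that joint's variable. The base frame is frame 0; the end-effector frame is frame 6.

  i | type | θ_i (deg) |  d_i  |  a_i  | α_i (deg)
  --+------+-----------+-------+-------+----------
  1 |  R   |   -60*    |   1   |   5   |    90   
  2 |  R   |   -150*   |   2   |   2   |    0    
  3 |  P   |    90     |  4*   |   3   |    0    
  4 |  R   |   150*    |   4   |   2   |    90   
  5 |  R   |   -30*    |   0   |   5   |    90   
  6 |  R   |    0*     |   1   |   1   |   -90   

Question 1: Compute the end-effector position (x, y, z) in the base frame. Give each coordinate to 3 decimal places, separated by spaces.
-2.928 -7.196 4.098

after link 1: o_1 = (2.5000, -4.3301, 1.0000)
after link 2: o_2 = (-0.0981, -3.8301, 0.0000)
after link 3: o_3 = (-2.8122, -7.1292, -2.5981)
after link 4: o_4 = (-6.2763, -9.1292, -0.5981)
after link 5: o_5 = (-4.1112, -7.8792, 3.7321)
after link 6: o_6 = (-2.9282, -7.1962, 4.0981)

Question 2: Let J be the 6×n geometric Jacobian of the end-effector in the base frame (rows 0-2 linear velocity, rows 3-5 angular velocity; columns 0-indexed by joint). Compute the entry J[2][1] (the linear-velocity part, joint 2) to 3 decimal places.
axis z_1 = (-0.8660,-0.5000,0.0000); lever o_n−o_1 = (-5.4282,-2.8660,3.0981)
cross product → J_v[:, 1] = (-1.5490,2.6830,-0.2321)
J_ω[:, 1] = z_1
entry J[2][1] = -0.2321

-0.232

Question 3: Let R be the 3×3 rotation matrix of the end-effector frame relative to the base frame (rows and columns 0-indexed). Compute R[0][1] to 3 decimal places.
End-effector y-axis (col 1 of R) = (-0.7500,-0.4330,0.5000)
R[0][1] = -0.7500

-0.750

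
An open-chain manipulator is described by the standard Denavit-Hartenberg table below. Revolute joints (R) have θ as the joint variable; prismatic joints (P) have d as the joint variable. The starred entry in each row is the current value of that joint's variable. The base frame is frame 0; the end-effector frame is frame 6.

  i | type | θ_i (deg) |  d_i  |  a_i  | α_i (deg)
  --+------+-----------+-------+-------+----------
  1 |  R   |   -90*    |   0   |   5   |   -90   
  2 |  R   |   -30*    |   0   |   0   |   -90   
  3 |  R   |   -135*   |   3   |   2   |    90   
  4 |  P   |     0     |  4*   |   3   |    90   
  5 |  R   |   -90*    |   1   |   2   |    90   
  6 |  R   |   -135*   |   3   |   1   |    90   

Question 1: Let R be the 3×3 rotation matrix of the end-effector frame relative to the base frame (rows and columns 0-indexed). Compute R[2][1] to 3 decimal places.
0.354

End-effector y-axis (col 1 of R) = (-0.7071,-0.6124,0.3536)
R[2][1] = 0.3536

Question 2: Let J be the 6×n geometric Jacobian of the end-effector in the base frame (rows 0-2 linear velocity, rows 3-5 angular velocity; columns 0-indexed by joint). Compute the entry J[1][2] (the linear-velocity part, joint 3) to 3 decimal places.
0.433

axis z_2 = (0.0000,-0.5000,-0.8660); lever o_n−o_2 = (-0.5000,1.5289,-4.0086)
cross product → J_v[:, 2] = (3.3284,0.4330,-0.2500)
J_ω[:, 2] = z_2
entry J[1][2] = 0.4330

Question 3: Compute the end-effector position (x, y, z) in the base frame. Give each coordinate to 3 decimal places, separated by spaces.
after link 1: o_1 = (0.0000, -5.0000, 0.0000)
after link 2: o_2 = (0.0000, -5.0000, 0.0000)
after link 3: o_3 = (1.4142, -5.2753, -3.3052)
after link 4: o_4 = (0.7071, -0.9886, -5.7801)
after link 5: o_5 = (2.1213, -1.7134, -4.2069)
after link 6: o_6 = (-0.5000, -3.4711, -4.0086)

-0.500 -3.471 -4.009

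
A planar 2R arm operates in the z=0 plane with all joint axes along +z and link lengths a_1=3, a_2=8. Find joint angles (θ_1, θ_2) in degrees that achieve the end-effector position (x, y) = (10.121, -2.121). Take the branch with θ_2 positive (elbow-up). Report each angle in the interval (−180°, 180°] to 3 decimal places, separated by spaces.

cos θ_2 = (106.9333−3²−8²)/(2·3·8) = 0.7069; θ_2 = 45.0132° (elbow-up)
β = atan2(-2.1210,10.1210) = -11.8359°; ψ = atan2(5.6582,8.6555) = 33.1728°
θ_1 = β − ψ = -45.0087°

-45.009 45.013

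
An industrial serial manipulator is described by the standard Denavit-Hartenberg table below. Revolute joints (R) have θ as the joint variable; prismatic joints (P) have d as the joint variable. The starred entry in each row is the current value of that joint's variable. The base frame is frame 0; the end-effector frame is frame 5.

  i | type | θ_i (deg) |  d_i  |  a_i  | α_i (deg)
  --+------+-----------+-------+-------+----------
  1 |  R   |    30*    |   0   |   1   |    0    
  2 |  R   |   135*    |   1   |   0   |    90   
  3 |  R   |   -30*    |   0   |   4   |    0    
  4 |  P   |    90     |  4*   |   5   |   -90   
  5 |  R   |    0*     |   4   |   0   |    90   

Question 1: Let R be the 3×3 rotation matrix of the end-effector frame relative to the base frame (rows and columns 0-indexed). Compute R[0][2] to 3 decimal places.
0.259

End-effector z-axis (col 2 of R) = (0.2588,0.9659,0.0000)
R[0][2] = 0.2588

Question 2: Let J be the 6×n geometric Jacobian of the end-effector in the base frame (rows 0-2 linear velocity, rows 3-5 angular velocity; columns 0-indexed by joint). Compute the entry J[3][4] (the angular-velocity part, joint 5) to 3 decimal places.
0.837

axis z_4 = (0.8365,-0.2241,0.5000); lever o_n−o_4 = (3.3461,-0.8966,2.0000)
cross product → J_v[:, 4] = (0.0000,-0.0000,-0.0000)
J_ω[:, 4] = z_4
entry J[3][4] = 0.8365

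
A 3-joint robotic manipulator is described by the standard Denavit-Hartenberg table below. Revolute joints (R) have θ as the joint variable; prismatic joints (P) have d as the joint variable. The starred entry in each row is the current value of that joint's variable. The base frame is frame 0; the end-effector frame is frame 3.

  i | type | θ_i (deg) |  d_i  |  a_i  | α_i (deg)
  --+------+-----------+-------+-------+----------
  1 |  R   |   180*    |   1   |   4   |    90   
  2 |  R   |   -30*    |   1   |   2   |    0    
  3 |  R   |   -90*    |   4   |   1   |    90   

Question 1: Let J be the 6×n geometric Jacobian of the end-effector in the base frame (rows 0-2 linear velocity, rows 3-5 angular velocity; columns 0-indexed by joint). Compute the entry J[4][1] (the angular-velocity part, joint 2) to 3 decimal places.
1.000

axis z_1 = (0.0000,1.0000,0.0000); lever o_n−o_1 = (-1.2321,5.0000,-1.8660)
cross product → J_v[:, 1] = (-1.8660,0.0000,1.2321)
J_ω[:, 1] = z_1
entry J[4][1] = 1.0000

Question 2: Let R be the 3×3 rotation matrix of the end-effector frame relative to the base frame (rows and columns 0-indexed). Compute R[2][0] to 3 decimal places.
End-effector x-axis (col 0 of R) = (0.5000,-0.0000,-0.8660)
R[2][0] = -0.8660

-0.866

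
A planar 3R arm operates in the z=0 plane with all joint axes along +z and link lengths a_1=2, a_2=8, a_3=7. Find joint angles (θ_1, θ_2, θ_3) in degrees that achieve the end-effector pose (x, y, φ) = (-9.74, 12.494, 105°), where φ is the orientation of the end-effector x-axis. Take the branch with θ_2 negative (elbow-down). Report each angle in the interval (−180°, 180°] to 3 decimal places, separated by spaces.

wrist centre = target − a_3·(cos φ, sin φ) = (-7.9283, 5.7325)
cos θ_2 = (95.7192−2²−8²)/(2·2·8) = 0.8662; θ_2 = -29.9772° (elbow-down)
β = atan2(5.7325,-7.9283) = 144.1313°; ψ = atan2(-3.9972,8.9298) = -24.1147°
θ_1 = β − ψ = 168.2459°
θ_3 = φ − θ_1 − θ_2 = -33.2688° (wrapped to (-180°,180°])

168.246 -29.977 -33.269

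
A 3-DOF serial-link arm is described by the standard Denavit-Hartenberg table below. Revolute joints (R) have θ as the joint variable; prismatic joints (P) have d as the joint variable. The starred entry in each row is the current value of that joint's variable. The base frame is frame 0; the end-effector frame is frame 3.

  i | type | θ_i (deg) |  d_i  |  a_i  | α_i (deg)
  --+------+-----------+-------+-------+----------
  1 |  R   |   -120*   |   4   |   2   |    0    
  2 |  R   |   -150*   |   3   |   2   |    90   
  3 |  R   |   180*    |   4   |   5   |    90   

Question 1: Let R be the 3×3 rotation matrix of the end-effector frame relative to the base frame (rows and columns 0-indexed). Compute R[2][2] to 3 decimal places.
1.000

End-effector z-axis (col 2 of R) = (-0.0000,0.0000,1.0000)
R[2][2] = 1.0000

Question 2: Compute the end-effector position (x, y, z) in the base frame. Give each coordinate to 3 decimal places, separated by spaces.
3.000 -4.732 7.000

after link 1: o_1 = (-1.0000, -1.7321, 4.0000)
after link 2: o_2 = (-1.0000, 0.2679, 7.0000)
after link 3: o_3 = (3.0000, -4.7321, 7.0000)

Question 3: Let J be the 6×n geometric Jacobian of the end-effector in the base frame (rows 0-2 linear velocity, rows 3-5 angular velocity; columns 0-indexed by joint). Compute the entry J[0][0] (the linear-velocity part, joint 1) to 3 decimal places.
axis z_0 = ẑ; lever o_n−o_0 = (3.0000,-4.7321,7.0000)
cross product → J_v[:, 0] = (4.7321,3.0000,-0.0000)
J_ω[:, 0] = z_0
entry J[0][0] = 4.7321

4.732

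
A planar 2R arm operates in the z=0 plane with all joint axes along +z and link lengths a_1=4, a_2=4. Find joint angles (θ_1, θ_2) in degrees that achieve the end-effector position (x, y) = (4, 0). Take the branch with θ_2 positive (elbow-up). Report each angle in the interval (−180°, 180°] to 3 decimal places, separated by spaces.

cos θ_2 = (16.0000−4²−4²)/(2·4·4) = -0.5000; θ_2 = 120.0000° (elbow-up)
β = atan2(0.0000,4.0000) = 0.0000°; ψ = atan2(3.4641,2.0000) = 60.0000°
θ_1 = β − ψ = -60.0000°

-60.000 120.000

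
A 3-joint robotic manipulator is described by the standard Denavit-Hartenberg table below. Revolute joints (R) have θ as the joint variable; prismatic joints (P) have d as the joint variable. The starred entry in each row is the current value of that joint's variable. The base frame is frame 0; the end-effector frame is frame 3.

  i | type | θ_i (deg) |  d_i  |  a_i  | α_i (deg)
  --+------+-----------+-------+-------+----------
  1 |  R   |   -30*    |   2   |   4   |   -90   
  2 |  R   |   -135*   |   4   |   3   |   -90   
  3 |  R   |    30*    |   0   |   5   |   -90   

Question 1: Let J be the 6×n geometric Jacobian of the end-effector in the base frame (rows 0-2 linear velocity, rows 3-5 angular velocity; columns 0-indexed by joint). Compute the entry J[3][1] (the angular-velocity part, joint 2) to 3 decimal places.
axis z_1 = (0.5000,0.8660,0.0000); lever o_n−o_1 = (-3.7388,3.8906,5.1832)
cross product → J_v[:, 1] = (4.4888,-2.5916,5.1832)
J_ω[:, 1] = z_1
entry J[3][1] = 0.5000

0.500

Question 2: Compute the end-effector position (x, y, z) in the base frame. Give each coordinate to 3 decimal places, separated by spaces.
-0.275 1.891 7.183

after link 1: o_1 = (3.4641, -2.0000, 2.0000)
after link 2: o_2 = (3.6270, 2.5248, 4.1213)
after link 3: o_3 = (-0.2747, 1.8906, 7.1832)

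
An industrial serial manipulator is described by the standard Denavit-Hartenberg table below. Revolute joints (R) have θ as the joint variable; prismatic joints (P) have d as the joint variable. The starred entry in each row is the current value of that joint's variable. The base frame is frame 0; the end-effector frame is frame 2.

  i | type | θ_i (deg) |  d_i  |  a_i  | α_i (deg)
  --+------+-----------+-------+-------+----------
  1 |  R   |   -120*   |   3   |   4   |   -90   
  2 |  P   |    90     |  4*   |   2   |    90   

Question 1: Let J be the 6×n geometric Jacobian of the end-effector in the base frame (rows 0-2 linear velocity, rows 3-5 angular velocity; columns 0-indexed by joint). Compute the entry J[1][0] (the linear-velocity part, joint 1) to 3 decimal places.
axis z_0 = ẑ; lever o_n−o_0 = (1.4641,-5.4641,1.0000)
cross product → J_v[:, 0] = (5.4641,1.4641,-0.0000)
J_ω[:, 0] = z_0
entry J[1][0] = 1.4641

1.464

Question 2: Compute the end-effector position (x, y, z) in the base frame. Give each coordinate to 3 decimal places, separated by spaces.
after link 1: o_1 = (-2.0000, -3.4641, 3.0000)
after link 2: o_2 = (1.4641, -5.4641, 1.0000)

1.464 -5.464 1.000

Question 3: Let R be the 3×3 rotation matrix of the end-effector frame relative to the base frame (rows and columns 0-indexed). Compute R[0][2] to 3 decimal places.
End-effector z-axis (col 2 of R) = (-0.5000,-0.8660,0.0000)
R[0][2] = -0.5000

-0.500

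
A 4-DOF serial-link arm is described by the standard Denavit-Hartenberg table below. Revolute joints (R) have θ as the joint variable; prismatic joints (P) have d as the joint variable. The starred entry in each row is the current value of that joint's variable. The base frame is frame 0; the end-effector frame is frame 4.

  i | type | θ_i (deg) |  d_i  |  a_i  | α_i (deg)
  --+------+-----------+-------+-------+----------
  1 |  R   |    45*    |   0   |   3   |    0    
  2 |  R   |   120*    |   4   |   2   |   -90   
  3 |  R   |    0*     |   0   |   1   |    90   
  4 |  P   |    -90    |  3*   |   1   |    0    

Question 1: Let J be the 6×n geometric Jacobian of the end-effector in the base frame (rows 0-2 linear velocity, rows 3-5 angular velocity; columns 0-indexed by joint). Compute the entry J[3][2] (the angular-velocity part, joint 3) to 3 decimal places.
-0.259

axis z_2 = (-0.2588,-0.9659,0.0000); lever o_n−o_2 = (-0.7071,1.2247,3.0000)
cross product → J_v[:, 2] = (-2.8978,0.7765,-1.0000)
J_ω[:, 2] = z_2
entry J[3][2] = -0.2588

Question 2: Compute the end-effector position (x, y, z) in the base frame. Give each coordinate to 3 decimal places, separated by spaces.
after link 1: o_1 = (2.1213, 2.1213, 0.0000)
after link 2: o_2 = (0.1895, 2.6390, 4.0000)
after link 3: o_3 = (-0.7765, 2.8978, 4.0000)
after link 4: o_4 = (-0.5176, 3.8637, 7.0000)

-0.518 3.864 7.000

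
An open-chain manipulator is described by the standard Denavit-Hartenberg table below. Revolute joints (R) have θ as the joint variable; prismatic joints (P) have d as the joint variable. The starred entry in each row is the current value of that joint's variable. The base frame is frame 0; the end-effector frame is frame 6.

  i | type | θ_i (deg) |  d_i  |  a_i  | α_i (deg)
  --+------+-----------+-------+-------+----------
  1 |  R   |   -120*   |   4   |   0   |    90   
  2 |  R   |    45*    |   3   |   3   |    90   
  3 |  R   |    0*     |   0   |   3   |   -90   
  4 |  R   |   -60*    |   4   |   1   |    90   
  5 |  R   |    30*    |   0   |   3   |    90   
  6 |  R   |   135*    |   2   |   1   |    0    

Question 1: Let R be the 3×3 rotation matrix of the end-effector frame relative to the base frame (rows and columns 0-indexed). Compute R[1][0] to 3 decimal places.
End-effector x-axis (col 0 of R) = (0.6934,0.4940,-0.5245)
R[1][0] = 0.4940

0.494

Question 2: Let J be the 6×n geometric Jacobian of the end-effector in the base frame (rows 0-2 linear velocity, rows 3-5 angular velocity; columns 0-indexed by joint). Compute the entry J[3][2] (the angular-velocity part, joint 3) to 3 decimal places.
-0.354

axis z_2 = (-0.3536,-0.6124,-0.7071); lever o_n−o_2 = (-5.8511,-3.3055,0.4067)
cross product → J_v[:, 2] = (-2.5864,4.2811,-2.4143)
J_ω[:, 2] = z_2
entry J[3][2] = -0.3536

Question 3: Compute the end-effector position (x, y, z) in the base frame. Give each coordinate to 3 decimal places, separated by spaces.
-9.510 -3.643 6.528

after link 1: o_1 = (0.0000, 0.0000, 4.0000)
after link 2: o_2 = (-3.6587, -0.3371, 6.1213)
after link 3: o_3 = (-4.7194, -2.1742, 8.2426)
after link 4: o_4 = (-8.6665, -1.0108, 7.9838)
after link 5: o_5 = (-11.2203, -2.4341, 7.3114)
after link 6: o_6 = (-9.5098, -3.6426, 6.5281)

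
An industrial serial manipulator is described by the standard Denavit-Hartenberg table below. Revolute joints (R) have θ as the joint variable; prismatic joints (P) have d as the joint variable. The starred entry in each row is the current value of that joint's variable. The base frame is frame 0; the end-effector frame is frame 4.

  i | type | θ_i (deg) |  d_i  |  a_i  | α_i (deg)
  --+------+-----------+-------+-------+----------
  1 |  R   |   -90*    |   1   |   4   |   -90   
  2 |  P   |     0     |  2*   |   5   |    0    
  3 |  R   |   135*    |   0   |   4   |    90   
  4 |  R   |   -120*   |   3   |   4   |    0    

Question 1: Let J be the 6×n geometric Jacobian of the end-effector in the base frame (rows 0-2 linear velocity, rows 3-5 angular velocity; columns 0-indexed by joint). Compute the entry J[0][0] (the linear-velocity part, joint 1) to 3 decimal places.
axis z_0 = ẑ; lever o_n−o_0 = (-1.4641,-9.7071,-2.5355)
cross product → J_v[:, 0] = (9.7071,-1.4641,0.0000)
J_ω[:, 0] = z_0
entry J[0][0] = 9.7071

9.707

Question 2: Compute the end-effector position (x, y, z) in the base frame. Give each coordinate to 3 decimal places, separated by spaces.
-1.464 -9.707 -2.536

after link 1: o_1 = (0.0000, -4.0000, 1.0000)
after link 2: o_2 = (2.0000, -9.0000, 1.0000)
after link 3: o_3 = (2.0000, -6.1716, -1.8284)
after link 4: o_4 = (-1.4641, -9.7071, -2.5355)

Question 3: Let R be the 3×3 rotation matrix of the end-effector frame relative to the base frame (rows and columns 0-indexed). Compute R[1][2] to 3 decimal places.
End-effector z-axis (col 2 of R) = (0.0000,-0.7071,-0.7071)
R[1][2] = -0.7071

-0.707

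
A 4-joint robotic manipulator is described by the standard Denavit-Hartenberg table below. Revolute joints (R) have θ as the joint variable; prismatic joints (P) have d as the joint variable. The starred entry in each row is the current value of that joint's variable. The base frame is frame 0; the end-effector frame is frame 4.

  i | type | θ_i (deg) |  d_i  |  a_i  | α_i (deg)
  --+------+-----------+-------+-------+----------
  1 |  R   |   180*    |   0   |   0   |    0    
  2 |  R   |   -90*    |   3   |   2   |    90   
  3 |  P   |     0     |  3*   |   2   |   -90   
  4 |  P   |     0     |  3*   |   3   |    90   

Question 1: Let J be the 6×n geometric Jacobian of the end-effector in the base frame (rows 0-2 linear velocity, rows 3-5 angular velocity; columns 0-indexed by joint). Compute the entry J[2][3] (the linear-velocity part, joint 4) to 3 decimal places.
1.000

prismatic axis z_3 = (0.0000,0.0000,1.0000)
J_v[:, 3] = z_3; J_ω[:, 3] = (0,0,0)
entry J[2][3] = 1.0000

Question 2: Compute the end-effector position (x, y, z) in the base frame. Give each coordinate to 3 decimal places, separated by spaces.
3.000 7.000 6.000

after link 1: o_1 = (0.0000, 0.0000, 0.0000)
after link 2: o_2 = (0.0000, 2.0000, 3.0000)
after link 3: o_3 = (3.0000, 4.0000, 3.0000)
after link 4: o_4 = (3.0000, 7.0000, 6.0000)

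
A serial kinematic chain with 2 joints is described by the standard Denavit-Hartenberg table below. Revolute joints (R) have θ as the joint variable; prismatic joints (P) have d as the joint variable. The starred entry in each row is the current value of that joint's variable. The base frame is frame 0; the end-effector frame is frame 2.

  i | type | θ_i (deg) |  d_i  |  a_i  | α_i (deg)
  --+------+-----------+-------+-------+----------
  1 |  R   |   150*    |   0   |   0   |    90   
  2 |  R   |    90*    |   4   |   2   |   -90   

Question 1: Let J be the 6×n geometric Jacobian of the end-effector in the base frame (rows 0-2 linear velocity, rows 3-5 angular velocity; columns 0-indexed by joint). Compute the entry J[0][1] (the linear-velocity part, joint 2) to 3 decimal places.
axis z_1 = (0.5000,0.8660,0.0000); lever o_n−o_1 = (2.0000,3.4641,2.0000)
cross product → J_v[:, 1] = (1.7321,-1.0000,0.0000)
J_ω[:, 1] = z_1
entry J[0][1] = 1.7321

1.732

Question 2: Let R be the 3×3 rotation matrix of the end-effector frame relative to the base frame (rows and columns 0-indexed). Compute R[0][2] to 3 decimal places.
End-effector z-axis (col 2 of R) = (0.8660,-0.5000,0.0000)
R[0][2] = 0.8660

0.866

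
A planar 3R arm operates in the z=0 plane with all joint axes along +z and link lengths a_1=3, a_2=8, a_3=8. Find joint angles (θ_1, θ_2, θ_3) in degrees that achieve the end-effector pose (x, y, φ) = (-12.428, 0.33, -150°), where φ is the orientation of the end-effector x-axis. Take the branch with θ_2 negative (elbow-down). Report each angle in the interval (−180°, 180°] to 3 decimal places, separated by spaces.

-119.995 -120.005 90.000

wrist centre = target − a_3·(cos φ, sin φ) = (-5.4998, 4.3300)
cos θ_2 = (48.9967−3²−8²)/(2·3·8) = -0.5001; θ_2 = -120.0046° (elbow-down)
β = atan2(4.3300,-5.4998) = 141.7866°; ψ = atan2(-6.9279,-1.0006) = -98.2181°
θ_1 = β − ψ = 240.0047°
θ_3 = φ − θ_1 − θ_2 = 89.9999° (wrapped to (-180°,180°])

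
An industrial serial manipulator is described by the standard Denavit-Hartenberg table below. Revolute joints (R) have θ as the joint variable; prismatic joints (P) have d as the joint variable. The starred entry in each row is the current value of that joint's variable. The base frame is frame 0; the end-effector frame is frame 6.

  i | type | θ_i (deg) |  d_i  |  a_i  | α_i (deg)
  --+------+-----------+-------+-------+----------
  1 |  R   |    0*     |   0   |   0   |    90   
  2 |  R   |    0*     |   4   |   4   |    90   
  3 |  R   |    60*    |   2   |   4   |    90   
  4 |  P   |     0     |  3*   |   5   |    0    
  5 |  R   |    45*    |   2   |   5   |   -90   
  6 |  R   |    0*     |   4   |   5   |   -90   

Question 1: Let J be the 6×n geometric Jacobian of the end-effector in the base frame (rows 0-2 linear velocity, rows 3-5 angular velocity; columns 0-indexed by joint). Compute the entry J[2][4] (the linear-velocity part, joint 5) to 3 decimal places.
-4.243

axis z_4 = (0.8660,0.5000,-0.0000); lever o_n−o_4 = (3.8534,-2.6742,-9.8995)
cross product → J_v[:, 4] = (-4.9497,8.5732,-4.2426)
J_ω[:, 4] = z_4
entry J[2][4] = -4.2426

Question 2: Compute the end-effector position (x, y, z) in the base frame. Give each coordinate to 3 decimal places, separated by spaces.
after link 1: o_1 = (0.0000, 0.0000, 0.0000)
after link 2: o_2 = (4.0000, -4.0000, 0.0000)
after link 3: o_3 = (6.0000, -7.4641, -2.0000)
after link 4: o_4 = (11.0981, -10.2942, -2.0000)
after link 5: o_5 = (14.5979, -12.3561, -5.5355)
after link 6: o_6 = (14.9514, -12.9685, -11.8995)

14.951 -12.968 -11.899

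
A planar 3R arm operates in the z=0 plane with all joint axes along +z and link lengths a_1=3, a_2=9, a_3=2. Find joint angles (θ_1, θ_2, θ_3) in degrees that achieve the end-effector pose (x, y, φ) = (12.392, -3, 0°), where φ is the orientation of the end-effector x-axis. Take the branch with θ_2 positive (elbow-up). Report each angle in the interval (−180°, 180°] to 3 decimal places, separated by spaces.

-62.211 60.008 2.203

wrist centre = target − a_3·(cos φ, sin φ) = (10.3920, -3.0000)
cos θ_2 = (116.9937−3²−9²)/(2·3·9) = 0.4999; θ_2 = 60.0078° (elbow-up)
β = atan2(-3.0000,10.3920) = -16.1026°; ψ = atan2(7.7948,7.4989) = 46.1084°
θ_1 = β − ψ = -62.2109°
θ_3 = φ − θ_1 − θ_2 = 2.2032° (wrapped to (-180°,180°])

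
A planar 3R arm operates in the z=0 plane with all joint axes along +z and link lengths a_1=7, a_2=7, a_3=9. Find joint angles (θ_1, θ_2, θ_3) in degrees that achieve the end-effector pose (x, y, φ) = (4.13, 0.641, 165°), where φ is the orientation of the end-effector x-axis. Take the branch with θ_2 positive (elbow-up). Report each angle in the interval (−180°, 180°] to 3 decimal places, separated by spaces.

-30.004 45.007 149.997

wrist centre = target − a_3·(cos φ, sin φ) = (12.8233, -1.6884)
cos θ_2 = (167.2885−7²−7²)/(2·7·7) = 0.7070; θ_2 = 45.0066° (elbow-up)
β = atan2(-1.6884,12.8233) = -7.5006°; ψ = atan2(4.9503,11.9492) = 22.5033°
θ_1 = β − ψ = -30.0040°
θ_3 = φ − θ_1 − θ_2 = 149.9973° (wrapped to (-180°,180°])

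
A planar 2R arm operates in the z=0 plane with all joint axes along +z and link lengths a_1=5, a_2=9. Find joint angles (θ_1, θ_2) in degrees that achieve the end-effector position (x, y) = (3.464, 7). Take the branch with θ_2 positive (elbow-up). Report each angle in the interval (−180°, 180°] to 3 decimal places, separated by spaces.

cos θ_2 = (60.9993−5²−9²)/(2·5·9) = -0.5000; θ_2 = 120.0005° (elbow-up)
β = atan2(7.0000,3.4640) = 63.6712°; ψ = atan2(7.7942,0.4999) = 86.3300°
θ_1 = β − ψ = -22.6588°

-22.659 120.001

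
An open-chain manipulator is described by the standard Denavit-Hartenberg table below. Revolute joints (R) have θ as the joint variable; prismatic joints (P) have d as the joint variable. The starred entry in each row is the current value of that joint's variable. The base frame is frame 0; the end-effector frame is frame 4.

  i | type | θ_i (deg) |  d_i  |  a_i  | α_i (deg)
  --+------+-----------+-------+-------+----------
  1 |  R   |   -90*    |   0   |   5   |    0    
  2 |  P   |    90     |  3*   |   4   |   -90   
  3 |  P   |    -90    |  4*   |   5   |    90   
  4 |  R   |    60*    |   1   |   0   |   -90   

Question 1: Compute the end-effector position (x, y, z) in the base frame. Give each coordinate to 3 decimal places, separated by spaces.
after link 1: o_1 = (0.0000, -5.0000, 0.0000)
after link 2: o_2 = (4.0000, -5.0000, 3.0000)
after link 3: o_3 = (4.0000, -1.0000, 8.0000)
after link 4: o_4 = (3.0000, -1.0000, 8.0000)

3.000 -1.000 8.000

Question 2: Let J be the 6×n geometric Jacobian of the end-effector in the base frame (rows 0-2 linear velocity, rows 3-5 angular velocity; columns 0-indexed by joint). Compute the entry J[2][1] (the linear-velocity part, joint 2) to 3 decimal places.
prismatic axis z_1 = (0.0000,0.0000,1.0000)
J_v[:, 1] = z_1; J_ω[:, 1] = (0,0,0)
entry J[2][1] = 1.0000

1.000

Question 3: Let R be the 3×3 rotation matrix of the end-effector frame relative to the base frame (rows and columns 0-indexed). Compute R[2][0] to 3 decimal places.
End-effector x-axis (col 0 of R) = (0.0000,0.8660,0.5000)
R[2][0] = 0.5000

0.500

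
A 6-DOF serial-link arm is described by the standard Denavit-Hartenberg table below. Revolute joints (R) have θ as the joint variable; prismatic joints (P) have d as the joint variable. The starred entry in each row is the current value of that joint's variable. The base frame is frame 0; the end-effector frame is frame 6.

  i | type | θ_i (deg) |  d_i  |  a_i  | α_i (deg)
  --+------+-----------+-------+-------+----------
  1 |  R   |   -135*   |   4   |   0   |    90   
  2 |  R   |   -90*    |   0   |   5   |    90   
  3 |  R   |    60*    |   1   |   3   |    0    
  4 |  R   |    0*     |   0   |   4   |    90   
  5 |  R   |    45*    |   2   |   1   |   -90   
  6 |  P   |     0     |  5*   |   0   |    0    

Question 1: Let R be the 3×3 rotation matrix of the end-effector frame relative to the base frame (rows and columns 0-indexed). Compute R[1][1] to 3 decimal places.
0.354

End-effector y-axis (col 1 of R) = (-0.3536,0.3536,0.8660)
R[1][1] = 0.3536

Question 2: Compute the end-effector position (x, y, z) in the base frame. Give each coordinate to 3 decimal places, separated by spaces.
after link 1: o_1 = (0.0000, 0.0000, 4.0000)
after link 2: o_2 = (-0.0000, -0.0000, -1.0000)
after link 3: o_3 = (-1.1300, 2.5442, -2.5000)
after link 4: o_4 = (-3.5795, 4.9937, -4.5000)
after link 5: o_5 = (-2.8054, 5.2196, -6.5856)
after link 6: o_6 = (1.8597, 5.5546, -4.8178)

1.860 5.555 -4.818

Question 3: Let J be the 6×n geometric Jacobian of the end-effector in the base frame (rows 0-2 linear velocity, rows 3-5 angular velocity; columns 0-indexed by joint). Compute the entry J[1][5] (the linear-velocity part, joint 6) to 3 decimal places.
0.067

prismatic axis z_5 = (0.9330,0.0670,0.3536)
J_v[:, 5] = z_5; J_ω[:, 5] = (0,0,0)
entry J[1][5] = 0.0670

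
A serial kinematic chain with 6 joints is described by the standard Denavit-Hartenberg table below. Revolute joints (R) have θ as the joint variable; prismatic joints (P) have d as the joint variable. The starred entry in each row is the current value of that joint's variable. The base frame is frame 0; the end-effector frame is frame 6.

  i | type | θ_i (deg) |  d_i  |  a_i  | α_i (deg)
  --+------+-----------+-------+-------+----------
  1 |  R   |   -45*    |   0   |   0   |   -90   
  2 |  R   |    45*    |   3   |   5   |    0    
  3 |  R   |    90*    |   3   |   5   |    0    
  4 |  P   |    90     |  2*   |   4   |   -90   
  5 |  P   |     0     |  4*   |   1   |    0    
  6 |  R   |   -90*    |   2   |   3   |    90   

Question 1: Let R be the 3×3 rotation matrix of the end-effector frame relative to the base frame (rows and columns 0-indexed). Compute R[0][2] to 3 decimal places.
0.500

End-effector z-axis (col 2 of R) = (0.5000,-0.5000,-0.7071)
R[0][2] = 0.5000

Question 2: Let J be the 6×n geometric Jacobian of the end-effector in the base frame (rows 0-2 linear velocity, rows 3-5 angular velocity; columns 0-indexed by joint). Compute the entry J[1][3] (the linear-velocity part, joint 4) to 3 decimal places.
0.707

prismatic axis z_3 = (0.7071,0.7071,0.0000)
J_v[:, 3] = z_3; J_ω[:, 3] = (0,0,0)
entry J[1][3] = 0.7071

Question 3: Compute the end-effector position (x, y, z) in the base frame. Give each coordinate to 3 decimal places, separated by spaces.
8.278 7.278 0.707

after link 1: o_1 = (0.0000, 0.0000, 0.0000)
after link 2: o_2 = (4.6213, -0.3787, -3.5355)
after link 3: o_3 = (4.2426, 4.2426, -7.0711)
after link 4: o_4 = (3.6569, 7.6569, -4.2426)
after link 5: o_5 = (5.1569, 6.1569, -0.7071)
after link 6: o_6 = (8.2782, 7.2782, 0.7071)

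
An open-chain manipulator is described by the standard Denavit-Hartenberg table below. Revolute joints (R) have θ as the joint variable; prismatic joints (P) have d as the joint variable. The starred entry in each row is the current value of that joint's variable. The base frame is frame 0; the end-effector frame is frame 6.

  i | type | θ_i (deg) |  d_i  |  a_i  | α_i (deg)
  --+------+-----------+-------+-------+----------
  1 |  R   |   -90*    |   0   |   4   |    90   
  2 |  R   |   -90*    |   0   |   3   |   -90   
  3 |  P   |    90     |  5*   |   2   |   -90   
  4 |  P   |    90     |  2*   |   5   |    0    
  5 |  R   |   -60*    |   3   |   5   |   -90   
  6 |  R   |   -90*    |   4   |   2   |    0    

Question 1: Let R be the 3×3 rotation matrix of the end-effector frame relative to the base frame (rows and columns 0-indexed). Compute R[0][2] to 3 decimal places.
-0.500

End-effector z-axis (col 2 of R) = (-0.5000,0.8660,0.0000)
R[0][2] = -0.5000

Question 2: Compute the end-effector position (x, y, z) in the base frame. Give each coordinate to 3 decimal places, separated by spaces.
after link 1: o_1 = (0.0000, -4.0000, 0.0000)
after link 2: o_2 = (0.0000, -4.0000, -3.0000)
after link 3: o_3 = (2.0000, -9.0000, -3.0000)
after link 4: o_4 = (2.0000, -4.0000, -1.0000)
after link 5: o_5 = (6.3301, -1.5000, 2.0000)
after link 6: o_6 = (4.3301, 1.9641, 4.0000)

4.330 1.964 4.000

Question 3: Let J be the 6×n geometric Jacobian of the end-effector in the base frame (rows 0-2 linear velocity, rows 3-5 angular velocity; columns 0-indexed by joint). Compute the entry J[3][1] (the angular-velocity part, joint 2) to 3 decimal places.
-1.000

axis z_1 = (-1.0000,-0.0000,0.0000); lever o_n−o_1 = (4.3301,5.9641,4.0000)
cross product → J_v[:, 1] = (-0.0000,4.0000,-5.9641)
J_ω[:, 1] = z_1
entry J[3][1] = -1.0000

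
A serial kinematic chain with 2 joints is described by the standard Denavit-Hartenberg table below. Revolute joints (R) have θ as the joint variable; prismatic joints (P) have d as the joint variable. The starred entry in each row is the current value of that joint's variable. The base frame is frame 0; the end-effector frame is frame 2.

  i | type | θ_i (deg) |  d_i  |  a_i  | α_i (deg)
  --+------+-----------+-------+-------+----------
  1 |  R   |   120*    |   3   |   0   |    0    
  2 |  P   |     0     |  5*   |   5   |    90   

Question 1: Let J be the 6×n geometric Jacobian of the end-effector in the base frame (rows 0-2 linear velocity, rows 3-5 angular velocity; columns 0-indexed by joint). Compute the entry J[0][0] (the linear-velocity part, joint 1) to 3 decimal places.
axis z_0 = ẑ; lever o_n−o_0 = (-2.5000,4.3301,8.0000)
cross product → J_v[:, 0] = (-4.3301,-2.5000,0.0000)
J_ω[:, 0] = z_0
entry J[0][0] = -4.3301

-4.330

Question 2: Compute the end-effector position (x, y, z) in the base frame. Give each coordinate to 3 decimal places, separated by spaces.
-2.500 4.330 8.000

after link 1: o_1 = (0.0000, 0.0000, 3.0000)
after link 2: o_2 = (-2.5000, 4.3301, 8.0000)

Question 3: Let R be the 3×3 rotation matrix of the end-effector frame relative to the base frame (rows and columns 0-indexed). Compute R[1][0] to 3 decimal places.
0.866

End-effector x-axis (col 0 of R) = (-0.5000,0.8660,0.0000)
R[1][0] = 0.8660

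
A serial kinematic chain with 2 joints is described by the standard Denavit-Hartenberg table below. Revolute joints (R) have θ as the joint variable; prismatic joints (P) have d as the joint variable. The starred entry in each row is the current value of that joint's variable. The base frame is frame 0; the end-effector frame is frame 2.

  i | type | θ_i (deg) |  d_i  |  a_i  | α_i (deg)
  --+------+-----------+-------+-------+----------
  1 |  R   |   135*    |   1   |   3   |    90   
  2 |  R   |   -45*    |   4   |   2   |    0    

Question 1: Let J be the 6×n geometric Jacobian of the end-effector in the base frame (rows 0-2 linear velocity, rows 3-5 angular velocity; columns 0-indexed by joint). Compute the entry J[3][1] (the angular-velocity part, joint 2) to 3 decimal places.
axis z_1 = (0.7071,0.7071,0.0000); lever o_n−o_1 = (1.8284,3.8284,-1.4142)
cross product → J_v[:, 1] = (-1.0000,1.0000,1.4142)
J_ω[:, 1] = z_1
entry J[3][1] = 0.7071

0.707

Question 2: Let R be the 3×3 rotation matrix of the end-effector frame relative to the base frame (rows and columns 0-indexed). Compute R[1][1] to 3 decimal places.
0.500

End-effector y-axis (col 1 of R) = (-0.5000,0.5000,0.7071)
R[1][1] = 0.5000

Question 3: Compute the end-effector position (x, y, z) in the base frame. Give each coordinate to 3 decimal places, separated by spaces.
-0.293 5.950 -0.414

after link 1: o_1 = (-2.1213, 2.1213, 1.0000)
after link 2: o_2 = (-0.2929, 5.9497, -0.4142)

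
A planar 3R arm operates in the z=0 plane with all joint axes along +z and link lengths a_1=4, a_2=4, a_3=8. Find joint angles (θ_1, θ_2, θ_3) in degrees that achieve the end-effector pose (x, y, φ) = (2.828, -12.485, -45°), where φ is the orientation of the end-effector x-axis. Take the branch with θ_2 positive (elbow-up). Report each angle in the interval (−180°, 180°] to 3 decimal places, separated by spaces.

wrist centre = target − a_3·(cos φ, sin φ) = (-2.8289, -6.8281)
cos θ_2 = (54.6260−4²−4²)/(2·4·4) = 0.7071; θ_2 = 45.0036° (elbow-up)
β = atan2(-6.8281,-2.8289) = -112.5039°; ψ = atan2(2.8286,6.8282) = 22.5018°
θ_1 = β − ψ = -135.0057°
θ_3 = φ − θ_1 − θ_2 = 45.0021° (wrapped to (-180°,180°])

-135.006 45.004 45.002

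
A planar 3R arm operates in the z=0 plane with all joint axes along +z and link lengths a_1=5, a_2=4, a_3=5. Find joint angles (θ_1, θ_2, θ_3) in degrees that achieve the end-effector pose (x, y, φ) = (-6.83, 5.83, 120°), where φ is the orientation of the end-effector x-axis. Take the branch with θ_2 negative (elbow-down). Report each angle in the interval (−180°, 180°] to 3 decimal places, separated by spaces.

-149.998 -120.002 30.001

wrist centre = target − a_3·(cos φ, sin φ) = (-4.3300, 1.4999)
cos θ_2 = (20.9985−5²−4²)/(2·5·4) = -0.5000; θ_2 = -120.0024° (elbow-down)
β = atan2(1.4999,-4.3300) = 160.8944°; ψ = atan2(-3.4640,2.9999) = -49.1073°
θ_1 = β − ψ = 210.0017°
θ_3 = φ − θ_1 − θ_2 = 30.0008° (wrapped to (-180°,180°])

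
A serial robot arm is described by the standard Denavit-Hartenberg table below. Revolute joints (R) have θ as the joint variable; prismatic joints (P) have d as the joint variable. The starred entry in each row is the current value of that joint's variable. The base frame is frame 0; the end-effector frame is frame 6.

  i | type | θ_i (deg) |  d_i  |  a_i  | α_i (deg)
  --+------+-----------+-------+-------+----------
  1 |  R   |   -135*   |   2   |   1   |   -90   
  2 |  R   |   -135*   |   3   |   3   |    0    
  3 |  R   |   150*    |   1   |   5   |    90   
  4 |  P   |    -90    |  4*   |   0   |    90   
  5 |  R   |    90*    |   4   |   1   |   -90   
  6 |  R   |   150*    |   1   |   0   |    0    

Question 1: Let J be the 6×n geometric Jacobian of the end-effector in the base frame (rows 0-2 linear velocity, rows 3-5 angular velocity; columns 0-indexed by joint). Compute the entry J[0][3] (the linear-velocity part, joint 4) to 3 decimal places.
prismatic axis z_3 = (-0.1830,-0.1830,0.9659)
J_v[:, 3] = z_3; J_ω[:, 3] = (0,0,0)
entry J[0][3] = -0.1830

-0.183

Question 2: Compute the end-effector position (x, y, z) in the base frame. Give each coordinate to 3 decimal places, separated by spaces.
after link 1: o_1 = (-0.7071, -0.7071, 2.0000)
after link 2: o_2 = (2.9142, -1.3284, 4.1213)
after link 3: o_3 = (0.2063, -5.4506, 2.8272)
after link 4: o_4 = (-0.5258, -6.1826, 6.6909)
after link 5: o_5 = (2.0232, -3.6336, 8.6921)
after link 6: o_6 = (2.7304, -4.3407, 8.6921)

2.730 -4.341 8.692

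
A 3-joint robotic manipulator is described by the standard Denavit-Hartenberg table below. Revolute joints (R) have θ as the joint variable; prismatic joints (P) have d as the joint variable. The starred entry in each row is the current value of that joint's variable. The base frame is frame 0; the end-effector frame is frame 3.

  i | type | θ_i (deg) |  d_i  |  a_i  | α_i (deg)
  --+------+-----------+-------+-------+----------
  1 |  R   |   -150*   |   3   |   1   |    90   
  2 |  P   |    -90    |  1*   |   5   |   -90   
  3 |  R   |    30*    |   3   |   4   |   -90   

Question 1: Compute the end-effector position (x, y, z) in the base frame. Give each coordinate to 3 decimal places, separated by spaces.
after link 1: o_1 = (-0.8660, -0.5000, 3.0000)
after link 2: o_2 = (-1.3660, 0.3660, -2.0000)
after link 3: o_3 = (-2.9641, -2.8660, -5.4641)

-2.964 -2.866 -5.464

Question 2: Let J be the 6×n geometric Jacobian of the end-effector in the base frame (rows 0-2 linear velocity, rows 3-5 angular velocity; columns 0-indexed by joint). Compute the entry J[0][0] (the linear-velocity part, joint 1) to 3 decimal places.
2.866

axis z_0 = ẑ; lever o_n−o_0 = (-2.9641,-2.8660,-5.4641)
cross product → J_v[:, 0] = (2.8660,-2.9641,0.0000)
J_ω[:, 0] = z_0
entry J[0][0] = 2.8660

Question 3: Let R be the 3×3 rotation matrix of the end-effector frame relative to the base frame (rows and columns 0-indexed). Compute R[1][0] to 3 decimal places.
End-effector x-axis (col 0 of R) = (0.2500,-0.4330,-0.8660)
R[1][0] = -0.4330

-0.433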